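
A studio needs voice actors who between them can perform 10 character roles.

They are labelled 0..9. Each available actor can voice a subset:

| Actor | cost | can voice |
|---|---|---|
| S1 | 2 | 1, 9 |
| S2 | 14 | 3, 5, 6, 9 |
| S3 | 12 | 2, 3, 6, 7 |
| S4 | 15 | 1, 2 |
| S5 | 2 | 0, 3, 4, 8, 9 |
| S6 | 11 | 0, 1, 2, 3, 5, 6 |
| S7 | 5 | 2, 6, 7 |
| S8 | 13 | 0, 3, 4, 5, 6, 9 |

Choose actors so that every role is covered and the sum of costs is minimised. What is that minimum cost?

S5, S6, S7 together cover every role (S5 ∪ S6 ∪ S7 = {0, 1, 2, 3, 4, 5, 6, 7, 8, 9}); total cost 2 + 11 + 5 = 18.
The greedy pick S5, S7, S1, S6 costs 20; no covering selection beats 18.

18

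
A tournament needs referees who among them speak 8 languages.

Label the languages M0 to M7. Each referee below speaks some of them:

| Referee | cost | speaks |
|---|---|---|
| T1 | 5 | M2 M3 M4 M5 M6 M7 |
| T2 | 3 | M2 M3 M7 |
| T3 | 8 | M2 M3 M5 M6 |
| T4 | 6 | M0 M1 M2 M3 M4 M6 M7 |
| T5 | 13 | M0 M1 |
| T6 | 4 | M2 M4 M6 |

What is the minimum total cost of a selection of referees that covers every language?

T1, T4 together cover every language (T1 ∪ T4 = {M0, M1, M2, M3, M4, M5, M6, M7}); total cost 5 + 6 = 11.
No covering selection has total cost below 11.

11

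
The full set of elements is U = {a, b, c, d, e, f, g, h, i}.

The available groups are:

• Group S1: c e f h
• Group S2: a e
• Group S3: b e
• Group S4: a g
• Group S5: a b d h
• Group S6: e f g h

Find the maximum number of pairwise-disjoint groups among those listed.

2

S3, S4 are pairwise disjoint (S3={b,e}; S4={a,g}).
Every remaining group overlaps one of these, and no 3 of the listed groups are pairwise disjoint, so 2 is the maximum.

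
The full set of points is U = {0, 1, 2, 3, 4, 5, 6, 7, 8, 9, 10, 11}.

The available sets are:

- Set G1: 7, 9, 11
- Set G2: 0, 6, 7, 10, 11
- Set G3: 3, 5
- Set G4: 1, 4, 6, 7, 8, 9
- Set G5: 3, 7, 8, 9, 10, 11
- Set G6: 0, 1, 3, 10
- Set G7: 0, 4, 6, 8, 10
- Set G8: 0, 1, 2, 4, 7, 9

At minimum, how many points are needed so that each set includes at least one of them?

H = {5, 7, 10} meets every set (each contains at least one member of H), and |H| = 3.
The sets G1, G3, G7 are pairwise disjoint, so any hitting set needs a separate point for each — at least 3. Hence 3 is optimal.

3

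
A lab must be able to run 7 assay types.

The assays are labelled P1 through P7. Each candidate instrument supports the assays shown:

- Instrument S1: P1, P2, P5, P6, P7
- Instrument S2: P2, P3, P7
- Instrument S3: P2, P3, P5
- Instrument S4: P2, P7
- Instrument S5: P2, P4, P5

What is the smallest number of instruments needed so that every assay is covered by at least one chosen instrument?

3

Take {S1, S2, S5}. Their union is {P1, P2, P3, P4, P5, P6, P7}, which is all 7 assays.
Only S1 contains P1, so S1 is forced; the remaining 2 assays need at least 2 more instruments (each remaining instrument adds at most 1) — so at least 3 instruments are needed, and 3 is optimal.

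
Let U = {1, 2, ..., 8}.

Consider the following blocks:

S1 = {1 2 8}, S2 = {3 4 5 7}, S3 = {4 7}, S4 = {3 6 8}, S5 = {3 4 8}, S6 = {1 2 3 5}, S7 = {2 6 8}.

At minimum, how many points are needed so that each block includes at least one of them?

Take H = {3, 4, 8}. Each listed block contains at least one of these, so H is a hitting set of size 3.
No choice of 2 points meets every block, so 3 is the minimum.

3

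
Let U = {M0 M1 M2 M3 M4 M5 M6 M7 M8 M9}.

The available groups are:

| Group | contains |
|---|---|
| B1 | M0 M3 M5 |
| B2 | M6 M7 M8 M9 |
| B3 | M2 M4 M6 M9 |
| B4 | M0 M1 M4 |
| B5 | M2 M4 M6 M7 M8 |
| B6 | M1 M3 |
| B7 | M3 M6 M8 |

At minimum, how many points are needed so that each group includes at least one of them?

The 3 points {M3, M4, M9} hit every group.
No choice of 2 points meets every group, so 3 is the minimum.

3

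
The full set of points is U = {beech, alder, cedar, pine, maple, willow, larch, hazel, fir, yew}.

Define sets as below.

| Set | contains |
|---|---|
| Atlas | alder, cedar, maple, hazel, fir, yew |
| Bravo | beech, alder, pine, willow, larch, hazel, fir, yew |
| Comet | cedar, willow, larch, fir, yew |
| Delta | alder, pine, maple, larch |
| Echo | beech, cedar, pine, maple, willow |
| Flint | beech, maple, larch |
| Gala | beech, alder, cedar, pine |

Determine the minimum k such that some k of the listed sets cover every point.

2

Atlas and Bravo together: Atlas ∪ Bravo = {beech, alder, cedar, pine, maple, willow, larch, hazel, fir, yew} — every point is covered.
No single set has all 10 points (the largest, Bravo, has 8), so 2 is optimal.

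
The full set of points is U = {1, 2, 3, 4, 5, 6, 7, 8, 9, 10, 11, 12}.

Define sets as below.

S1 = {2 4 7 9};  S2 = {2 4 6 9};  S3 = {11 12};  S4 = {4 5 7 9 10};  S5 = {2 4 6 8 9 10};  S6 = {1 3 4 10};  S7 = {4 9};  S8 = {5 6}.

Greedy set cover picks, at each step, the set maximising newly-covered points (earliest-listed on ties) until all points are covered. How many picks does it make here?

Greedy: pick S5 (covers 6 new) → pick S3 (covers 2 new) → pick S4 (covers 2 new) → pick S6 (covers 2 new). Total picks: 4.

4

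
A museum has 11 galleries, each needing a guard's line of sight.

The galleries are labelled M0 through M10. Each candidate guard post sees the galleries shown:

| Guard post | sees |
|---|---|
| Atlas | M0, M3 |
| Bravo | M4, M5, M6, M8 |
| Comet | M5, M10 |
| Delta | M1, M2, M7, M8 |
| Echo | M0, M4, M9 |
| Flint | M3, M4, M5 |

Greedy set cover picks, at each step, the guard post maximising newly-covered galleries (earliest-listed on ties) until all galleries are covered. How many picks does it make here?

5

Greedy: pick Bravo (covers 4 new) → pick Delta (covers 3 new) → pick Atlas (covers 2 new) → pick Comet (covers 1 new) → pick Echo (covers 1 new). Total picks: 5.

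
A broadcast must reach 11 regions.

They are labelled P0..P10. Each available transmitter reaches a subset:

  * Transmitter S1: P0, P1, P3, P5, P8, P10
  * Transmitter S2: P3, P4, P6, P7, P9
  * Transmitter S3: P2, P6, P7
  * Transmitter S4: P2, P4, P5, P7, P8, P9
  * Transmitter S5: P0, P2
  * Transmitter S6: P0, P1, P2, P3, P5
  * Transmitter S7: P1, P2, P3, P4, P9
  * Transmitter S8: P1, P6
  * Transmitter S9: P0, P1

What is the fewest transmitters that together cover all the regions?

3

Take {S1, S2, S4}. Their union is {P0, P1, P2, P3, P4, P5, P6, P7, P8, P9, P10}, which is all 11 regions.
Only S1 contains P10, so S1 is forced; the remaining 5 regions need at least 2 more transmitters (each remaining transmitter adds at most 4) — so at least 3 transmitters are needed, and 3 is optimal.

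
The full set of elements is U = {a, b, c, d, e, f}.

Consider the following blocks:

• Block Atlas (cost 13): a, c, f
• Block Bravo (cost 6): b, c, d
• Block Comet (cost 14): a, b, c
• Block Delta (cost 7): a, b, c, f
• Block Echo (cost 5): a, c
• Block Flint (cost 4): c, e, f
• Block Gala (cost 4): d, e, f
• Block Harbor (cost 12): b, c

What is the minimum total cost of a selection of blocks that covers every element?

11

Delta, Gala together cover every element (Delta ∪ Gala = {a, b, c, d, e, f}); total cost 7 + 4 = 11.
The greedy pick Flint, Bravo, Echo costs 15; no covering selection beats 11.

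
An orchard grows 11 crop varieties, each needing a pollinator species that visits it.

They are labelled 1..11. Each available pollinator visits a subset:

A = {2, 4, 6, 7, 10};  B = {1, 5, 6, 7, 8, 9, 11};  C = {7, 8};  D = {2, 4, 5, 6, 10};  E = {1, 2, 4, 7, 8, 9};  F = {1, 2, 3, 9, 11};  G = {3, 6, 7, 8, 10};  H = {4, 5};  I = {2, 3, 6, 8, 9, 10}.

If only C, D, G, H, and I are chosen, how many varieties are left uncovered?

2

Union of C, D, G, H, I = {2, 3, 4, 5, 6, 7, 8, 9, 10}.
Not covered: 1, 11 — 2 varieties.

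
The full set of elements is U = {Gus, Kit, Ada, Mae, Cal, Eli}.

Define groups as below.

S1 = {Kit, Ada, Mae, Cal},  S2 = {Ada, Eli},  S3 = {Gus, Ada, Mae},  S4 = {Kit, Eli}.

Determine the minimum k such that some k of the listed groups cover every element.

S1, S3, and S4 cover everything between them: the union {Gus, Kit, Ada, Mae, Cal, Eli} is all of U.
Only S3 contains Gus, so S3 is forced; the remaining 3 elements need at least 2 more groups (each remaining group adds at most 2) — so at least 3 groups are needed, and 3 is optimal.

3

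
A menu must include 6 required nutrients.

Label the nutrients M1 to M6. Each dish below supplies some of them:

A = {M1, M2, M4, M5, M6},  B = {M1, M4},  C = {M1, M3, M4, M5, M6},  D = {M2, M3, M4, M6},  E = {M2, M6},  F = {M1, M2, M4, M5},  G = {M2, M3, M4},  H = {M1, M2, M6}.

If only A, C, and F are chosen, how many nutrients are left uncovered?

Union of A, C, F = {M1, M2, M3, M4, M5, M6} — that's every nutrient, so 0 are uncovered.

0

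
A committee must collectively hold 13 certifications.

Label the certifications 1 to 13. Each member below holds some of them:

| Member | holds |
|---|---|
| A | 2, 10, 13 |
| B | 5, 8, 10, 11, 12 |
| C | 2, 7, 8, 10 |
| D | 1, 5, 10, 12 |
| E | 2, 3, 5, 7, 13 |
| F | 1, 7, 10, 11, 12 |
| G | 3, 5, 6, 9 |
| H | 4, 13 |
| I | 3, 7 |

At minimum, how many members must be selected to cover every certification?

C and F and G and H together: C ∪ F ∪ G ∪ H = {1, 2, 3, 4, 5, 6, 7, 8, 9, 10, 11, 12, 13} — every certification is covered.
Only H contains 4, so H is forced; the remaining 11 certifications need at least 3 more members (each remaining member adds at most 5) — so at least 4 members are needed, and 4 is optimal.

4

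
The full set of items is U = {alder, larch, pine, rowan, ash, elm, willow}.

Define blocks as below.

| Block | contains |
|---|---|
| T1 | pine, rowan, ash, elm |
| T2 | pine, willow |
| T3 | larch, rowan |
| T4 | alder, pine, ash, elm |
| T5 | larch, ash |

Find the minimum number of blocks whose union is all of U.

T2, T3, and T4 cover everything between them: the union {alder, larch, pine, rowan, ash, elm, willow} is all of U.
Only T4 contains alder, so T4 is forced; the remaining 3 items need at least 2 more blocks (each remaining block adds at most 2) — so at least 3 blocks are needed, and 3 is optimal.

3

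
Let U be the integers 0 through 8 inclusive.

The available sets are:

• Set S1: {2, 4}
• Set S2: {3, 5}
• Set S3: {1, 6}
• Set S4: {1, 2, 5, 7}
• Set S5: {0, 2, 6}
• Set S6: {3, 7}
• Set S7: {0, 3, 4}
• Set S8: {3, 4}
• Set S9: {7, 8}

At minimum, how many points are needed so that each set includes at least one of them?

H = {2, 3, 6, 8} meets every set (each contains at least one member of H), and |H| = 4.
The sets S1, S2, S3, S9 are pairwise disjoint, so any hitting set needs a separate point for each — at least 4. Hence 4 is optimal.

4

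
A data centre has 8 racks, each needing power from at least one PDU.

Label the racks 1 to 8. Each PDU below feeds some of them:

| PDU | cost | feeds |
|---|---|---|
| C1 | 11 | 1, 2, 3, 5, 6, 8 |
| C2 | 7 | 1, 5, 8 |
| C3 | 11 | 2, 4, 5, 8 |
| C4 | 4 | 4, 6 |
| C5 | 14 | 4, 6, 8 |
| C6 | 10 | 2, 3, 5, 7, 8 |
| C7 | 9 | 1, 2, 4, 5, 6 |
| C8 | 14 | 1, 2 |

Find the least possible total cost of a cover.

19

C6, C7 together cover every rack (C6 ∪ C7 = {1, 2, 3, 4, 5, 6, 7, 8}); total cost 10 + 9 = 19.
No covering selection has total cost below 19.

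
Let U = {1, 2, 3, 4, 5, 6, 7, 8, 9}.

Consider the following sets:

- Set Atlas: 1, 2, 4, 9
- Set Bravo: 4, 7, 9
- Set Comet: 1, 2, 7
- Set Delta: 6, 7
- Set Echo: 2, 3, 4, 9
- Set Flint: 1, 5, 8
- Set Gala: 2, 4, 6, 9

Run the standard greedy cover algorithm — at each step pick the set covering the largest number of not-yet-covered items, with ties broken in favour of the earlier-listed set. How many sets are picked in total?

4

Greedy: pick Atlas (covers 4 new) → pick Delta (covers 2 new) → pick Flint (covers 2 new) → pick Echo (covers 1 new). Total picks: 4.
(The true minimum cover uses only 3 sets, so greedy is not optimal here.)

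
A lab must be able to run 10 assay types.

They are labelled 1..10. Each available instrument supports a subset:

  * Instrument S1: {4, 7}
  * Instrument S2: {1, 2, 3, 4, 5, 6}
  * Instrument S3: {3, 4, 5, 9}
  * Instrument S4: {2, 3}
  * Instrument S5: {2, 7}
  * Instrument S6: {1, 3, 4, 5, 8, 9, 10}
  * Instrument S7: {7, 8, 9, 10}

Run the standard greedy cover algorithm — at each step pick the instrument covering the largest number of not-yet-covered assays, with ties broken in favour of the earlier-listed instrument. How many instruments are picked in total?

3

Greedy: pick S6 (covers 7 new) → pick S2 (covers 2 new) → pick S1 (covers 1 new). Total picks: 3.
(The true minimum cover uses only 2 instruments, so greedy is not optimal here.)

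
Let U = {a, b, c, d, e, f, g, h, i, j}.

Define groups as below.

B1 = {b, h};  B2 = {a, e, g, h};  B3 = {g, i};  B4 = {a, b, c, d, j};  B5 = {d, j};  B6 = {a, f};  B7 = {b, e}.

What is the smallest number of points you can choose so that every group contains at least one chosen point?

4

The 4 points {a, b, g, j} hit every group.
The groups B3, B5, B6, B7 are pairwise disjoint, so any hitting set needs a separate point for each — at least 4. Hence 4 is optimal.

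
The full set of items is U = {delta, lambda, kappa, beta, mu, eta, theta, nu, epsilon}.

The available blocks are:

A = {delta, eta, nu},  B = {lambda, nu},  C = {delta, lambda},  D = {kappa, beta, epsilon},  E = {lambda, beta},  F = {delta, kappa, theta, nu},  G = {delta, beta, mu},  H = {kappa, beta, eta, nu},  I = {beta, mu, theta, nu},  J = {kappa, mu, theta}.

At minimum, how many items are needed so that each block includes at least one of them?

The 4 items {delta, beta, theta, nu} hit every block.
No choice of 3 items meets every block, so 4 is the minimum.

4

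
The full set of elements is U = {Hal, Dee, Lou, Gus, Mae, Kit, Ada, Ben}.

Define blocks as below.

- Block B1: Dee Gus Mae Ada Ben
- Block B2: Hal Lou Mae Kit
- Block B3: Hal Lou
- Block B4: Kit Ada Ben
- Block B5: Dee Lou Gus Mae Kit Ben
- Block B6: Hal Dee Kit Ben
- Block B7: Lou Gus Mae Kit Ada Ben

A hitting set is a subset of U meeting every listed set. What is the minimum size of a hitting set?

2

H = {Lou, Ben} meets every block (each contains at least one member of H), and |H| = 2.
The blocks B1, B3 are pairwise disjoint, so any hitting set needs a separate element for each — at least 2. Hence 2 is optimal.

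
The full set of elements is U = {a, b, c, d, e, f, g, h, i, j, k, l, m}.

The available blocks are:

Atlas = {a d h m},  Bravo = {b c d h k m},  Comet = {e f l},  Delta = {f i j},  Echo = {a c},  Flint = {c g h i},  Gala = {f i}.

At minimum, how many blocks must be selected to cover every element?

5

Bravo and Comet and Delta and Echo and Flint together: Bravo ∪ Comet ∪ Delta ∪ Echo ∪ Flint = {a, b, c, d, e, f, g, h, i, j, k, l, m} — every element is covered.
No 4 of the 7 blocks cover everything (all 35 combinations miss at least one element), so 5 is optimal.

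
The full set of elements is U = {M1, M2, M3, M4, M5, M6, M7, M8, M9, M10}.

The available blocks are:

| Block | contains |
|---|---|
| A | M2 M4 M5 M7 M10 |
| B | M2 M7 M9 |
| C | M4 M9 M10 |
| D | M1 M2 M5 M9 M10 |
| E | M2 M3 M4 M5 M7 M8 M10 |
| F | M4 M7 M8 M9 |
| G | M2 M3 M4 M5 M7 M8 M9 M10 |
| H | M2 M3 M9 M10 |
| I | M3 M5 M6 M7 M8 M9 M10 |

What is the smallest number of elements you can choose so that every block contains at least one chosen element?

2

The 2 elements {M5, M9} hit every block.
No single element lies in every block, so at least 2 are needed and 2 is optimal.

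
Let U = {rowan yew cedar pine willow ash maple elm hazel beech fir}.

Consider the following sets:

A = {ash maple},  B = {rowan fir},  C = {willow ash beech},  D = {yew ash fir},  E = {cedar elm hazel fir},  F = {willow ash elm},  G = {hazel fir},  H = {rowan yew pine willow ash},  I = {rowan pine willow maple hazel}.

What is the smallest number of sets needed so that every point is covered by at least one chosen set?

4

Take {C, D, E, I}. Their union is {rowan, yew, cedar, pine, willow, ash, maple, elm, hazel, beech, fir}, which is all 11 points.
No 3 of the 9 sets cover everything (all 84 combinations miss at least one point), so 4 is optimal.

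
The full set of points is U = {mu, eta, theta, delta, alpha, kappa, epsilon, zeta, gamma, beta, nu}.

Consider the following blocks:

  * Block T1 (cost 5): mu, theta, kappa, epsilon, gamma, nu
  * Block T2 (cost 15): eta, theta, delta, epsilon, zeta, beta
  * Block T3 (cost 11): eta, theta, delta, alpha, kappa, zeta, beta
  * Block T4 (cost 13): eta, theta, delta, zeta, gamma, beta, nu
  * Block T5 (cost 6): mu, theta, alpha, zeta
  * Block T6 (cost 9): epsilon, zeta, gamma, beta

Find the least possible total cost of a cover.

16

T1, T3 together cover every point (T1 ∪ T3 = {mu, eta, theta, delta, alpha, kappa, epsilon, zeta, gamma, beta, nu}); total cost 5 + 11 = 16.
No covering selection has total cost below 16.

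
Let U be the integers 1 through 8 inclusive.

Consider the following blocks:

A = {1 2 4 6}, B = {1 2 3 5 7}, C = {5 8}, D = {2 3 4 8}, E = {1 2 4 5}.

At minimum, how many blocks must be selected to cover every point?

3

A and B and C together: A ∪ B ∪ C = {1, 2, 3, 4, 5, 6, 7, 8} — every point is covered.
Only A contains 6, so A is forced; the remaining 4 points need at least 2 more blocks (each remaining block adds at most 3) — so at least 3 blocks are needed, and 3 is optimal.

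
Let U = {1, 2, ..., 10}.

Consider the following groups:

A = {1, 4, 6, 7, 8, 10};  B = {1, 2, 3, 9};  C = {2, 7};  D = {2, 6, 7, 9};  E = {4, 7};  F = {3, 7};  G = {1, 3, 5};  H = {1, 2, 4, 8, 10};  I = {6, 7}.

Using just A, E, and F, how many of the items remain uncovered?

3

Union of A, E, F = {1, 3, 4, 6, 7, 8, 10}.
Not covered: 2, 5, 9 — 3 items.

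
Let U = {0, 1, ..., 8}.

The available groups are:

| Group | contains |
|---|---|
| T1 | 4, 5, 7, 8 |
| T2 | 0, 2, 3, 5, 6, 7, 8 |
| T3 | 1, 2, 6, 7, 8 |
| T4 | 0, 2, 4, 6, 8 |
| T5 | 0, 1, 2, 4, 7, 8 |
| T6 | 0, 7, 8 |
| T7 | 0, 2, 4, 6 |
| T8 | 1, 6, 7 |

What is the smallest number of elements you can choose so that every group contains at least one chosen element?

2

H = {6, 8} meets every group (each contains at least one member of H), and |H| = 2.
No single element lies in every group, so at least 2 are needed and 2 is optimal.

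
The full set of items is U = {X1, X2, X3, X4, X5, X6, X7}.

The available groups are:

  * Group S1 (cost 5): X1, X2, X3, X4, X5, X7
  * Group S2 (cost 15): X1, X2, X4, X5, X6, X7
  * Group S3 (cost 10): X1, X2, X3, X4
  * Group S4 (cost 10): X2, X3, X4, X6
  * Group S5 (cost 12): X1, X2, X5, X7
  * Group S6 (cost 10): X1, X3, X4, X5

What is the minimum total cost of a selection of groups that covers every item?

15

S1, S4 together cover every item (S1 ∪ S4 = {X1, X2, X3, X4, X5, X6, X7}); total cost 5 + 10 = 15.
No covering selection has total cost below 15.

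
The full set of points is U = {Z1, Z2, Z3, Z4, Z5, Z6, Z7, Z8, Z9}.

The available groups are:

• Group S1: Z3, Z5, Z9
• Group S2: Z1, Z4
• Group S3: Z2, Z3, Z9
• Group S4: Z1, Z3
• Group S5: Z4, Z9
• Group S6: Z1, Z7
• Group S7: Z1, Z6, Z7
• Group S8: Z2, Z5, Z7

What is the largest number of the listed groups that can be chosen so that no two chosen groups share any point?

S4, S5, S8 are pairwise disjoint (S4={Z1,Z3}; S5={Z4,Z9}; S8={Z2,Z5,Z7}).
Every remaining group overlaps one of these, and no 4 of the listed groups are pairwise disjoint, so 3 is the maximum.

3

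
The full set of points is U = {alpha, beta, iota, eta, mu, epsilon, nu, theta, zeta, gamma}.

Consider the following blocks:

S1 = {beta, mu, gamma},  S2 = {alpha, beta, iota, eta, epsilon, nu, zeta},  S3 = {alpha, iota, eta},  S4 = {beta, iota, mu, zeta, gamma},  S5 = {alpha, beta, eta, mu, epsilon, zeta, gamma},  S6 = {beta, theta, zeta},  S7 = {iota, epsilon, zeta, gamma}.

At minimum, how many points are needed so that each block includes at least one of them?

Take H = {beta, iota}. Each listed block contains at least one of these, so H is a hitting set of size 2.
The blocks S1, S3 are pairwise disjoint, so any hitting set needs a separate point for each — at least 2. Hence 2 is optimal.

2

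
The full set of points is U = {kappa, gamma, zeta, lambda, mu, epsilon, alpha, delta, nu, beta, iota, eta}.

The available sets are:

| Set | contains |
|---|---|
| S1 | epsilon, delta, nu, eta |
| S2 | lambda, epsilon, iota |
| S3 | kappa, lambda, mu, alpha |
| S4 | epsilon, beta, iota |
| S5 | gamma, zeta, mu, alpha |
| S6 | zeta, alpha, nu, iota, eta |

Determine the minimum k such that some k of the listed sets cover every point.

S1 and S3 and S4 and S5 together: S1 ∪ S3 ∪ S4 ∪ S5 = {kappa, gamma, zeta, lambda, mu, epsilon, alpha, delta, nu, beta, iota, eta} — every point is covered.
Only S4 contains beta, so S4 is forced; the remaining 9 points need at least 3 more sets (each remaining set adds at most 4) — so at least 4 sets are needed, and 4 is optimal.

4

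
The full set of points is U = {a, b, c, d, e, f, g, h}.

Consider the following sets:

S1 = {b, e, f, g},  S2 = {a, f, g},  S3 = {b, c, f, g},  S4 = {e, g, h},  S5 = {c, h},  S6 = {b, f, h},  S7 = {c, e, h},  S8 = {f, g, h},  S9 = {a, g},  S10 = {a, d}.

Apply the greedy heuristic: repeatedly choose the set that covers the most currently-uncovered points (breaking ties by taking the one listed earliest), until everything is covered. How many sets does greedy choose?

Greedy: pick S1 (covers 4 new) → pick S5 (covers 2 new) → pick S10 (covers 2 new). Total picks: 3.

3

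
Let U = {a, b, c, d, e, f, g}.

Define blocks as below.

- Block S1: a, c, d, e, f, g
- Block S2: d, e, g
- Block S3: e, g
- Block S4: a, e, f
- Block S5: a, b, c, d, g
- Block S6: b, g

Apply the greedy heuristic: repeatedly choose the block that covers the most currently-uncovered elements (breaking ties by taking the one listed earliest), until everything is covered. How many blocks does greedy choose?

Greedy: pick S1 (covers 6 new) → pick S5 (covers 1 new). Total picks: 2.

2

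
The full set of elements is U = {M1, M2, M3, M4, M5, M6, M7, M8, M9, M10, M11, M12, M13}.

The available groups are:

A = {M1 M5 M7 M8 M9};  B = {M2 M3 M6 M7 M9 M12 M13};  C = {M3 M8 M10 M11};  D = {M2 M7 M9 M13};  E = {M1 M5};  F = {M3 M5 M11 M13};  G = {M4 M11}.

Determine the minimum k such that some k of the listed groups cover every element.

4

B and C and E and G together: B ∪ C ∪ E ∪ G = {M1, M2, M3, M4, M5, M6, M7, M8, M9, M10, M11, M12, M13} — every element is covered.
No 3 of the 7 groups cover everything (all 35 combinations miss at least one element), so 4 is optimal.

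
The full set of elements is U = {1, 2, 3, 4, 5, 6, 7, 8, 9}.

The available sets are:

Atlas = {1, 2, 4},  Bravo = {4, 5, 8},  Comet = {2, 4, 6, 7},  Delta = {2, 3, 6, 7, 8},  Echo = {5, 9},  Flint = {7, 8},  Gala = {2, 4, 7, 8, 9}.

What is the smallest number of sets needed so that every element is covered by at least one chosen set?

Atlas and Delta and Echo together: Atlas ∪ Delta ∪ Echo = {1, 2, 3, 4, 5, 6, 7, 8, 9} — every element is covered.
Only Atlas contains 1, so Atlas is forced; the remaining 6 elements need at least 2 more sets (each remaining set adds at most 4) — so at least 3 sets are needed, and 3 is optimal.

3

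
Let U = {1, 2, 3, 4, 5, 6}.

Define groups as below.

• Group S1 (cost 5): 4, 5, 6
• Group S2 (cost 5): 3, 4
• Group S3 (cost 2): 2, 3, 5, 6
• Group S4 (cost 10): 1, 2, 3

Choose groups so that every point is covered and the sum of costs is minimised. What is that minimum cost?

15

S1, S4 together cover every point (S1 ∪ S4 = {1, 2, 3, 4, 5, 6}); total cost 5 + 10 = 15.
The greedy pick S3, S1, S4 costs 17; no covering selection beats 15.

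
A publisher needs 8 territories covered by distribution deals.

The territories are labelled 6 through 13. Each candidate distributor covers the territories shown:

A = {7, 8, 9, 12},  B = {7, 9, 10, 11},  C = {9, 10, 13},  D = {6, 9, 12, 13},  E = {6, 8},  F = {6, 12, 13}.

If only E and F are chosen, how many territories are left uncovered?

Union of E, F = {6, 8, 12, 13}.
Not covered: 7, 9, 10, 11 — 4 territories.

4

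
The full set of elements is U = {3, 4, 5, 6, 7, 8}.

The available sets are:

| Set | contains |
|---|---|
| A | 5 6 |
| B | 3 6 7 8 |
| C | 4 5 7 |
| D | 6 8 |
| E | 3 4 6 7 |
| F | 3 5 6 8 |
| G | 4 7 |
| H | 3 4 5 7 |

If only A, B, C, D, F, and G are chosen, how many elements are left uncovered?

Union of A, B, C, D, F, G = {3, 4, 5, 6, 7, 8} — that's every element, so 0 are uncovered.

0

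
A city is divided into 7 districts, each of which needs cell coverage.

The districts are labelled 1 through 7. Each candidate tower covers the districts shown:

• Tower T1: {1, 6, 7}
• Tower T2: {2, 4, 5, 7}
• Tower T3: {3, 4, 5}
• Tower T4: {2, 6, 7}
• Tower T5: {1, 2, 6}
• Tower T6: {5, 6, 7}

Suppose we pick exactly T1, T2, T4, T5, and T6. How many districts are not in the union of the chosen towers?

Union of T1, T2, T4, T5, T6 = {1, 2, 4, 5, 6, 7}.
Not covered: 3 — 1 district.

1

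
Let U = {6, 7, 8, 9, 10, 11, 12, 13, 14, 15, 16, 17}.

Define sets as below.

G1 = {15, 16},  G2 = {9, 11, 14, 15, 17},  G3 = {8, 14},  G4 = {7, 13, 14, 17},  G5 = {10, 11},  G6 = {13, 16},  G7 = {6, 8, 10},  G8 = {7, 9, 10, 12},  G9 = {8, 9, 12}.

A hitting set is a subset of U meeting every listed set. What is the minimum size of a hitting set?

4

The 4 items {8, 10, 13, 15} hit every set.
The sets G1, G4, G5, G9 are pairwise disjoint, so any hitting set needs a separate item for each — at least 4. Hence 4 is optimal.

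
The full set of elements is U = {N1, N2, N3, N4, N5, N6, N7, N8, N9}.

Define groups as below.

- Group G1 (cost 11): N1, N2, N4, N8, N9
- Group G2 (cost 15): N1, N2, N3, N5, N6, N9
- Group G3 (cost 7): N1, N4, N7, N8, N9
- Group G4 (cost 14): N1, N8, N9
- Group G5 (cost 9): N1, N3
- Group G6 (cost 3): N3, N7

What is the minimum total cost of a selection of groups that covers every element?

G2, G3 together cover every element (G2 ∪ G3 = {N1, N2, N3, N4, N5, N6, N7, N8, N9}); total cost 15 + 7 = 22.
The greedy pick G3, G6, G2 costs 25; no covering selection beats 22.

22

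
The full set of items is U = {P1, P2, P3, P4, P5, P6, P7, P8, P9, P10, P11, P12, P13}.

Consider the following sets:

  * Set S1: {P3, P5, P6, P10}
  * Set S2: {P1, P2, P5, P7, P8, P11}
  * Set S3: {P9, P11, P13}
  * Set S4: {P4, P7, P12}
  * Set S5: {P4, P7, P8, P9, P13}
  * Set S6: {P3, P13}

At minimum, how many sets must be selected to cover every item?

S1 and S2 and S3 and S4 together: S1 ∪ S2 ∪ S3 ∪ S4 = {P1, P2, P3, P4, P5, P6, P7, P8, P9, P10, P11, P12, P13} — every item is covered.
Only S2 contains P1, so S2 is forced; the remaining 7 items need at least 3 more sets (each remaining set adds at most 3) — so at least 4 sets are needed, and 4 is optimal.

4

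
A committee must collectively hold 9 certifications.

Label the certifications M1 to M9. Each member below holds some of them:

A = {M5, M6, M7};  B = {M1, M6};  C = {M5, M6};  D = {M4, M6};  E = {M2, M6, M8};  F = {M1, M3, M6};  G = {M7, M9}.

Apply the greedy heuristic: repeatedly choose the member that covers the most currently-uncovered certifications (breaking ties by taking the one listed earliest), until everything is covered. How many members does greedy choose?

Greedy: pick A (covers 3 new) → pick E (covers 2 new) → pick F (covers 2 new) → pick D (covers 1 new) → pick G (covers 1 new). Total picks: 5.

5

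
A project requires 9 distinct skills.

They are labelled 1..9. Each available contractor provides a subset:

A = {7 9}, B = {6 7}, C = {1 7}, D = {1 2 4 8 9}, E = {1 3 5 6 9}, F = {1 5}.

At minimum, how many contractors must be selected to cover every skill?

3

C and D and E together: C ∪ D ∪ E = {1, 2, 3, 4, 5, 6, 7, 8, 9} — every skill is covered.
Only D contains 2, so D is forced; the remaining 4 skills need at least 2 more contractors (each remaining contractor adds at most 3) — so at least 3 contractors are needed, and 3 is optimal.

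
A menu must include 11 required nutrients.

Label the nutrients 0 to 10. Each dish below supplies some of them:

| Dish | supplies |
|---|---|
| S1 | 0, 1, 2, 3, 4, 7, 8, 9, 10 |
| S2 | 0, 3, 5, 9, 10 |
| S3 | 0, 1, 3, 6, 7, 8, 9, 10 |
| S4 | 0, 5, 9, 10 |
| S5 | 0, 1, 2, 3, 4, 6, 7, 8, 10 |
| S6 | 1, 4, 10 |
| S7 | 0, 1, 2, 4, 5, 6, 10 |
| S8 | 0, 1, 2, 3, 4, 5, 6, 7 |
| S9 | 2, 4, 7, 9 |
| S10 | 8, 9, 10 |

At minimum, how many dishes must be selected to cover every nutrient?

S8 and S10 together: S8 ∪ S10 = {0, 1, 2, 3, 4, 5, 6, 7, 8, 9, 10} — every nutrient is covered.
No single dish has all 11 nutrients (the largest, S1, has 9), so 2 is optimal.

2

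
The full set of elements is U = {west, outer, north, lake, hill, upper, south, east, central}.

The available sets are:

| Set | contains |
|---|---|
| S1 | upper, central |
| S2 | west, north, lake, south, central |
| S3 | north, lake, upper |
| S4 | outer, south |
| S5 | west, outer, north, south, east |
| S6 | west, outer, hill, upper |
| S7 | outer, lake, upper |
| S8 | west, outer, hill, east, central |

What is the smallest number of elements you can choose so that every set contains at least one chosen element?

The 3 elements {outer, lake, central} hit every set.
No choice of 2 elements meets every set, so 3 is the minimum.

3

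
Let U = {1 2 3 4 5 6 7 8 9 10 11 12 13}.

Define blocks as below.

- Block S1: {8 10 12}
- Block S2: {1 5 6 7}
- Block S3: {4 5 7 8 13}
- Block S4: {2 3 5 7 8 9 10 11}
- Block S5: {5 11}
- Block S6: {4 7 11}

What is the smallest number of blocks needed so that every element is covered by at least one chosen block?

4

S1, S2, S3, and S4 cover everything between them: the union {1, 2, 3, 4, 5, 6, 7, 8, 9, 10, 11, 12, 13} is all of U.
Only S4 contains 2, so S4 is forced; the remaining 5 elements need at least 3 more blocks (each remaining block adds at most 2) — so at least 4 blocks are needed, and 4 is optimal.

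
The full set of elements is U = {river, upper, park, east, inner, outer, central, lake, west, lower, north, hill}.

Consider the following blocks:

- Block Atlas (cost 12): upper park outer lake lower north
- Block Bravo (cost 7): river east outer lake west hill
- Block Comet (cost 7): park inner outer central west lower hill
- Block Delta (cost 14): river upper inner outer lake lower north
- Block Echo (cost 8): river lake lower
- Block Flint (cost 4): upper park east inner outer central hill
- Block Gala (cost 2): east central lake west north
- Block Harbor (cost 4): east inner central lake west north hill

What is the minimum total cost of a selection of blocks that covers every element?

14

Echo, Flint, Gala together cover every element (Echo ∪ Flint ∪ Gala = {river, upper, park, east, inner, outer, central, lake, west, lower, north, hill}); total cost 8 + 4 + 2 = 14.
No covering selection has total cost below 14.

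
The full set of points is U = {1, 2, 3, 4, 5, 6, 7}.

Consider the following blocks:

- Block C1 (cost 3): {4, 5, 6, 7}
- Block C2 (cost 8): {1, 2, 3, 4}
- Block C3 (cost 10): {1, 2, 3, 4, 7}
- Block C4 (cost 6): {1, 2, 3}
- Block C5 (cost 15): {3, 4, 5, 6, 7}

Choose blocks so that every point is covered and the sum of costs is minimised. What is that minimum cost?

C1, C4 together cover every point (C1 ∪ C4 = {1, 2, 3, 4, 5, 6, 7}); total cost 3 + 6 = 9.
No covering selection has total cost below 9.

9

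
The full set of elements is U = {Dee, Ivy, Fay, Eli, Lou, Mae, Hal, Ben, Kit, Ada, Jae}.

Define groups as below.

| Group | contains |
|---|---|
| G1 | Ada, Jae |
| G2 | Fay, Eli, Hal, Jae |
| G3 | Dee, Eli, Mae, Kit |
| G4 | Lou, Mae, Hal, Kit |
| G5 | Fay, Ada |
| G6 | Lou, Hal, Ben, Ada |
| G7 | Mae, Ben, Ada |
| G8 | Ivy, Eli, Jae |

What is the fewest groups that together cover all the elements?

G2 and G3 and G6 and G8 together: G2 ∪ G3 ∪ G6 ∪ G8 = {Dee, Ivy, Fay, Eli, Lou, Mae, Hal, Ben, Kit, Ada, Jae} — every element is covered.
No 3 of the 8 groups cover everything (all 56 combinations miss at least one element), so 4 is optimal.

4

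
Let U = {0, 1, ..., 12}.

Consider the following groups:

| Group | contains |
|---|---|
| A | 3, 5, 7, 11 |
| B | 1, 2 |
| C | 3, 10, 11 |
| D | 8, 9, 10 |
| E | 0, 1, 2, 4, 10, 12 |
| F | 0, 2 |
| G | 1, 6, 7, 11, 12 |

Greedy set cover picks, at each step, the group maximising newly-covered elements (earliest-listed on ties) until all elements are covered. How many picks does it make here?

Greedy: pick E (covers 6 new) → pick A (covers 4 new) → pick D (covers 2 new) → pick G (covers 1 new). Total picks: 4.

4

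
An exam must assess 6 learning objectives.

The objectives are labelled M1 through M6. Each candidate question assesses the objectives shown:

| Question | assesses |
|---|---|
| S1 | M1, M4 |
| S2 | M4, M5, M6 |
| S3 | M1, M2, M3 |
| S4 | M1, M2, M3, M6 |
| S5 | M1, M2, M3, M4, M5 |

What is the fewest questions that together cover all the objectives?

Take {S4, S5}. Their union is {M1, M2, M3, M4, M5, M6}, which is all 6 objectives.
No single question has all 6 objectives (the largest, S5, has 5), so 2 is optimal.

2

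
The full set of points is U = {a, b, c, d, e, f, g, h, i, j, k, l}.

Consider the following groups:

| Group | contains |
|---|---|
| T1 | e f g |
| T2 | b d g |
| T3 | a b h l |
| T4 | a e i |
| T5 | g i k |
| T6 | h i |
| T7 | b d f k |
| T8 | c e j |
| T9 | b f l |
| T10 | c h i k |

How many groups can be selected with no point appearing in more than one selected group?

3

T3, T5, T8 are pairwise disjoint (T3={a,b,h,l}; T5={g,i,k}; T8={c,e,j}).
Every remaining group overlaps one of these, and no 4 of the listed groups are pairwise disjoint, so 3 is the maximum.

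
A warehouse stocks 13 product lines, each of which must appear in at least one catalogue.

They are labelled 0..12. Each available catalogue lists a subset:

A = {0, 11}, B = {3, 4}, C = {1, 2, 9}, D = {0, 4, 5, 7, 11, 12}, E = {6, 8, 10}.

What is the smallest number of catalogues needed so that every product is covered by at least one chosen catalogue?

4

Take {B, C, D, E}. Their union is {0, 1, 2, 3, 4, 5, 6, 7, 8, 9, 10, 11, 12}, which is all 13 products.
Only B contains 3, so B is forced; the remaining 11 products need at least 3 more catalogues (each remaining catalogue adds at most 5) — so at least 4 catalogues are needed, and 4 is optimal.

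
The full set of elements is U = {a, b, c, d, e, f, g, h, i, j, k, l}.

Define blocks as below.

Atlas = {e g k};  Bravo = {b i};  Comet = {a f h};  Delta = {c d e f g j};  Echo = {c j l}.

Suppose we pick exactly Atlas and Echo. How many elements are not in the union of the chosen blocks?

6

Union of Atlas, Echo = {c, e, g, j, k, l}.
Not covered: a, b, d, f, h, i — 6 elements.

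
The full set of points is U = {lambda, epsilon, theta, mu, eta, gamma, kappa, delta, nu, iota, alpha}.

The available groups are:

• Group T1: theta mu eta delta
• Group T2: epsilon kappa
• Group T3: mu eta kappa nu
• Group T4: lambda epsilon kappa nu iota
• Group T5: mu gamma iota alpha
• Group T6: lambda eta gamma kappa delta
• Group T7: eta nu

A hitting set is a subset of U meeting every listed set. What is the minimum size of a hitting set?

H = {mu, eta, kappa} meets every group (each contains at least one member of H), and |H| = 3.
The groups T2, T5, T7 are pairwise disjoint, so any hitting set needs a separate point for each — at least 3. Hence 3 is optimal.

3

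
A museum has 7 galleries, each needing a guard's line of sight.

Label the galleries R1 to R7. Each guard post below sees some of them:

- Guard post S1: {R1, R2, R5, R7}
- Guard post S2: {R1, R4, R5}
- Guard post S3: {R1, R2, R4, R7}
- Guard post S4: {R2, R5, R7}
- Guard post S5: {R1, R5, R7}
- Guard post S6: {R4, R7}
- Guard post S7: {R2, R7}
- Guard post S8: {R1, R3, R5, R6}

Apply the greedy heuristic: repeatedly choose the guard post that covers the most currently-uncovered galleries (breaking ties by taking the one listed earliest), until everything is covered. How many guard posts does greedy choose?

3

Greedy: pick S1 (covers 4 new) → pick S8 (covers 2 new) → pick S2 (covers 1 new). Total picks: 3.
(The true minimum cover uses only 2 guard posts, so greedy is not optimal here.)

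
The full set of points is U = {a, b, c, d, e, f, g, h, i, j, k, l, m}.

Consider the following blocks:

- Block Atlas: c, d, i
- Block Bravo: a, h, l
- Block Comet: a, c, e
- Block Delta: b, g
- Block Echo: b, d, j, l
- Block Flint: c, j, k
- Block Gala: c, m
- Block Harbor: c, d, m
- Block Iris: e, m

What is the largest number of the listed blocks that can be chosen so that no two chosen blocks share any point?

Atlas, Bravo, Delta, Iris are pairwise disjoint (Atlas={c,d,i}; Bravo={a,h,l}; Delta={b,g}; Iris={e,m}).
Every remaining block overlaps one of these, and no 5 of the listed blocks are pairwise disjoint, so 4 is the maximum.

4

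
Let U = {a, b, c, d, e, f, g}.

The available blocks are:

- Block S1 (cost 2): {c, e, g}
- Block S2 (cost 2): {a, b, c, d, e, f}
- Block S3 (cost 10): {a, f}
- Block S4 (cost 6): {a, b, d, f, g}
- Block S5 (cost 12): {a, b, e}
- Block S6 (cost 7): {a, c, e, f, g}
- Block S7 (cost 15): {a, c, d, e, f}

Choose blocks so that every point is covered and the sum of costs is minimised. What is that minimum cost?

4

S1, S2 together cover every point (S1 ∪ S2 = {a, b, c, d, e, f, g}); total cost 2 + 2 = 4.
No covering selection has total cost below 4.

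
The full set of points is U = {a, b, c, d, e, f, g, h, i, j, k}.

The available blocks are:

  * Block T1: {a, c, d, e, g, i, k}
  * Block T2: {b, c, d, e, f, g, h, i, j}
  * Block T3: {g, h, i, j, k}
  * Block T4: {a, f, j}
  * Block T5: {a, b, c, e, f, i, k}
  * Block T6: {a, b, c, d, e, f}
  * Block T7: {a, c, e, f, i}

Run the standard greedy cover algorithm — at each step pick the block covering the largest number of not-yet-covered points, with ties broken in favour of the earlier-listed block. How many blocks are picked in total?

Greedy: pick T2 (covers 9 new) → pick T1 (covers 2 new). Total picks: 2.

2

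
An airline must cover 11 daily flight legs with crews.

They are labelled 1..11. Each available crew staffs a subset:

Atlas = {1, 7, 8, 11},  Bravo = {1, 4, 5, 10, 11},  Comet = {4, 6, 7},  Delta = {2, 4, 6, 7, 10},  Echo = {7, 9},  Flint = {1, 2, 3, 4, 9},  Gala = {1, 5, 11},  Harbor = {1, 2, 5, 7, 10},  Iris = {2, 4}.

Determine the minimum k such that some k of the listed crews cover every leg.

4

Take {Atlas, Bravo, Comet, Flint}. Their union is {1, 2, 3, 4, 5, 6, 7, 8, 9, 10, 11}, which is all 11 legs.
No 3 of the 9 crews cover everything (all 84 combinations miss at least one leg), so 4 is optimal.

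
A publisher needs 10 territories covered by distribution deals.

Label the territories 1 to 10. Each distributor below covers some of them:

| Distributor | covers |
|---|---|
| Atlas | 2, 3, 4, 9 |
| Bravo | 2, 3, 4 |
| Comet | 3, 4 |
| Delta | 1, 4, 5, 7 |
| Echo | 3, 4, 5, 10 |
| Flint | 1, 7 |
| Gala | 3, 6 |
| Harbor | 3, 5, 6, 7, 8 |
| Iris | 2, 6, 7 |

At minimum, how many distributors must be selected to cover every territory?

Atlas and Delta and Echo and Harbor together: Atlas ∪ Delta ∪ Echo ∪ Harbor = {1, 2, 3, 4, 5, 6, 7, 8, 9, 10} — every territory is covered.
No 3 of the 9 distributors cover everything (all 84 combinations miss at least one territory), so 4 is optimal.

4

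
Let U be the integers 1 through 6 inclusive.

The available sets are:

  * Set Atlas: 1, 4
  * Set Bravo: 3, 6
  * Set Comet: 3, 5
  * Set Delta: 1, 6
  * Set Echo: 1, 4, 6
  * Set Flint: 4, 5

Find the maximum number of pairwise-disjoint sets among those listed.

2

Atlas, Bravo are pairwise disjoint (Atlas={1,4}; Bravo={3,6}).
Every remaining set overlaps one of these, and no 3 of the listed sets are pairwise disjoint, so 2 is the maximum.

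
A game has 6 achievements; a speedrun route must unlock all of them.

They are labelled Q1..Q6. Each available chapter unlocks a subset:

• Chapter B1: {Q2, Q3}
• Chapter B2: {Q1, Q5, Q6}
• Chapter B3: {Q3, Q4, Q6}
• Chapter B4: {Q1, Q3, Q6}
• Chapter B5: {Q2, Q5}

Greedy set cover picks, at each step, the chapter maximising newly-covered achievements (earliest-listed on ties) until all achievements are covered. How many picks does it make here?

Greedy: pick B2 (covers 3 new) → pick B1 (covers 2 new) → pick B3 (covers 1 new). Total picks: 3.

3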